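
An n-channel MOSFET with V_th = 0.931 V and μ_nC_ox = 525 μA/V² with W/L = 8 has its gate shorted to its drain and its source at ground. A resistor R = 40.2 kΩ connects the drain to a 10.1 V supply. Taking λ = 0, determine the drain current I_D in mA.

I_D = 0.220 mA

With gate tied to drain, V_GS = V_DS ≥ V_GS − V_th, so the device is in saturation.
k_n = μ_nC_ox · (W/L) = 4.2 mA/V².
KCL at the drain: ½ k_n (V_GS − V_th)² = (V_DD − V_GS)/R.
Let x = V_GS − 0.931. Then 84.4 x² + x − 9.169 = 0, giving x = 0.324 V (positive root), so V_GS = 1.25 V.
I_D = (V_DD − V_GS)/R = (10.1 − 1.25) / 40.2 = 0.22 mA.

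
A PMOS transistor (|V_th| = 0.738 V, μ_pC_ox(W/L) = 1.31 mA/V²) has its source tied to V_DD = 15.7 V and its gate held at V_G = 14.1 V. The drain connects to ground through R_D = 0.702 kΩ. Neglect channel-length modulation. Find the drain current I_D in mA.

V_SG = V_DD − V_G = 15.7 − 14.1 = 1.6 V, so V_ov = 1.6 − 0.738 = 0.862 V.
Assume saturation: I_D = ½ k_p V_ov² = 0.5 × 1.31 × 0.862² = 0.487 mA, giving V_SD = V_DD − I_D R_D = 15.7 − 0.487 × 0.702 = 15.4 V.
V_SD = 15.4 V ≥ V_ov = 0.862 V, confirming saturation.

I_D = 0.487 mA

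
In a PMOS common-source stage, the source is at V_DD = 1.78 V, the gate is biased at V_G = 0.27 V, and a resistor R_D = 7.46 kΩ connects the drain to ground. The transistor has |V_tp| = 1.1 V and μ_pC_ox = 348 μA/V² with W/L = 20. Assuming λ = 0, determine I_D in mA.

I_D = 0.227 mA

V_SG = V_DD − V_G = 1.78 − 0.27 = 1.51 V, so V_ov = 1.51 − 1.1 = 0.41 V.
k_p = μ_pC_ox · (W/L) = 6.96 mA/V².
Assume saturation: I_D = ½ k_p V_ov² = 0.5 × 6.96 × 0.41² = 0.585 mA, giving V_SD = V_DD − I_D R_D = 1.78 − 0.585 × 7.46 = -2.58 V.
But -2.58 V < V_ov = 0.41 V, so the device is actually in triode.
In triode I_D = k_p[V_ov V_SD − ½ V_SD²] and I_D = (V_DD − V_SD)/R_D. Equating: 26 V_SD² − 22.29 V_SD + 1.78 = 0, giving V_SD = 0.0891 V (the root below V_ov).
I_D = (1.78 − 0.0891) / 7.46 = 0.227 mA.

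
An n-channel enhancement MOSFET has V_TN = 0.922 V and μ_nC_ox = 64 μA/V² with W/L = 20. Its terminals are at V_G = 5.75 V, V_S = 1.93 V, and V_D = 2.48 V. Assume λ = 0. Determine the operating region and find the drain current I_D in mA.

V_GS = V_G − V_S = 5.75 − 1.93 = 3.82 V; V_DS = V_D − V_S = 2.48 − 1.93 = 0.55 V.
k_n = μ_nC_ox · (W/L) = 1.28 mA/V².
V_ov = V_GS − V_TN = 3.82 − 0.922 = 2.9 V.
Since V_DS = 0.55 V < V_ov = 2.9 V, the device is in the triode region.
I_D = k_n [V_ov · V_DS − ½ V_DS²] = 1.28 × [2.9 × 0.55 − 0.5 × 0.55²] = 1.85 mA.

Triode; I_D = 1.85 mA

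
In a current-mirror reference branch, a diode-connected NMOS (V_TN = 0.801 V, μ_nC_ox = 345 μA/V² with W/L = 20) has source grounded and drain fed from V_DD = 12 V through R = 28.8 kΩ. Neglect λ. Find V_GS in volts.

V_GS = 1.13 V

With gate tied to drain, V_GS = V_DS ≥ V_GS − V_TN, so the device is in saturation.
k_n = μ_nC_ox · (W/L) = 6.9 mA/V².
KCL at the drain: ½ k_n (V_GS − V_TN)² = (V_DD − V_GS)/R.
Let x = V_GS − 0.801. Then 99.4 x² + x − 11.2 = 0, giving x = 0.331 V (positive root), so V_GS = 1.13 V.
I_D = (V_DD − V_GS)/R = (12 − 1.13) / 28.8 = 0.377 mA.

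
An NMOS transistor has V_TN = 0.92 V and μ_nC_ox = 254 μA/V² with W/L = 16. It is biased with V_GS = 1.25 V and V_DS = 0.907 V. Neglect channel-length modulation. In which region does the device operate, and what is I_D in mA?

Saturation; I_D = 0.221 mA

k_n = μ_nC_ox · (W/L) = 4.064 mA/V².
V_ov = V_GS − V_TN = 1.25 − 0.92 = 0.33 V.
Since V_DS = 0.907 V ≥ V_ov = 0.33 V, the device is in saturation.
I_D = ½ k_n V_ov² = 0.5 × 4.064 × 0.33² = 0.221 mA.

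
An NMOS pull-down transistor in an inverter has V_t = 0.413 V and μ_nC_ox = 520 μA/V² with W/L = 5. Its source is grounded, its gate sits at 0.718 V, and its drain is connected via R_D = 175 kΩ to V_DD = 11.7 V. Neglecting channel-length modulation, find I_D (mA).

V_GS = V_G = 0.718 V, so V_ov = 0.718 − 0.413 = 0.305 V.
k_n = μ_nC_ox · (W/L) = 2.6 mA/V².
Assume saturation: I_D = ½ k_n V_ov² = 0.5 × 2.6 × 0.305² = 0.121 mA, giving V_DS = V_DD − I_D R_D = 11.7 − 0.121 × 175 = -9.46 V.
But -9.46 V < V_ov = 0.305 V, so the device is actually in triode.
In triode I_D = k_n[V_ov V_DS − ½ V_DS²] and I_D = (V_DD − V_DS)/R_D. Equating: 228 V_DS² − 139.8 V_DS + 11.7 = 0, giving V_DS = 0.1 V (the root below V_ov).
I_D = (11.7 − 0.1) / 175 = 0.0663 mA.

I_D = 0.0663 mA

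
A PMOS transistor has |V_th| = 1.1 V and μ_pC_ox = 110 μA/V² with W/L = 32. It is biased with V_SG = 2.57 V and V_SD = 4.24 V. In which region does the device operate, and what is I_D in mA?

Saturation; I_D = 3.80 mA

k_p = μ_pC_ox · (W/L) = 3.52 mA/V².
V_ov = V_SG − |V_th| = 2.57 − 1.1 = 1.47 V.
Since V_SD = 4.24 V ≥ V_ov = 1.47 V, the device is in saturation.
I_D = ½ k_p V_ov² = 0.5 × 3.52 × 1.47² = 3.8 mA.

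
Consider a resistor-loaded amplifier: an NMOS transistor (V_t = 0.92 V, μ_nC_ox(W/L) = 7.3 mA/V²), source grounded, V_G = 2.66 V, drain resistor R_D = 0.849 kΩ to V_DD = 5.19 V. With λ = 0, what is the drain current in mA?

I_D = 5.51 mA

V_GS = V_G = 2.66 V, so V_ov = 2.66 − 0.92 = 1.74 V.
Assume saturation: I_D = ½ k_n V_ov² = 0.5 × 7.3 × 1.74² = 11.1 mA, giving V_DS = V_DD − I_D R_D = 5.19 − 11.1 × 0.849 = -4.19 V.
But -4.19 V < V_ov = 1.74 V, so the device is actually in triode.
In triode I_D = k_n[V_ov V_DS − ½ V_DS²] and I_D = (V_DD − V_DS)/R_D. Equating: 3.1 V_DS² − 11.78 V_DS + 5.19 = 0, giving V_DS = 0.508 V (the root below V_ov).
I_D = (5.19 − 0.508) / 0.849 = 5.51 mA.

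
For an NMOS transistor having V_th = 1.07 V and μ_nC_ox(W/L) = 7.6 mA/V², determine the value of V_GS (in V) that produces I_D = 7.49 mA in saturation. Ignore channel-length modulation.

In saturation I_D = ½ k_n (V_GS − V_th)², so V_GS − V_th = √(2 I_D / k_n) = √(2 × 7.49 / 7.6) = 1.4 V.
V_GS = 1.07 + 1.4 = 2.47 V.

V_GS = 2.47 V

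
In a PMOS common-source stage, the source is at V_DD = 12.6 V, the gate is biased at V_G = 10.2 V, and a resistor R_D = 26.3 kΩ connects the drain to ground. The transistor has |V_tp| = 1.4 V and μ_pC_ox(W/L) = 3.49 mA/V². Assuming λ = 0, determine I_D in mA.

V_SG = V_DD − V_G = 12.6 − 10.2 = 2.4 V, so V_ov = 2.4 − 1.4 = 1 V.
Assume saturation: I_D = ½ k_p V_ov² = 0.5 × 3.49 × 1² = 1.75 mA, giving V_SD = V_DD − I_D R_D = 12.6 − 1.75 × 26.3 = -33.3 V.
But -33.3 V < V_ov = 1 V, so the device is actually in triode.
In triode I_D = k_p[V_ov V_SD − ½ V_SD²] and I_D = (V_DD − V_SD)/R_D. Equating: 45.9 V_SD² − 92.79 V_SD + 12.6 = 0, giving V_SD = 0.146 V (the root below V_ov).
I_D = (12.6 − 0.146) / 26.3 = 0.474 mA.

I_D = 0.474 mA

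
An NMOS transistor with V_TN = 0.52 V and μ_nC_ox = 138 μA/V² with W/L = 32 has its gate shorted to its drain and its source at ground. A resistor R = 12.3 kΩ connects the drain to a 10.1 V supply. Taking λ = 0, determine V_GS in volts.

V_GS = 1.10 V

With gate tied to drain, V_GS = V_DS ≥ V_GS − V_TN, so the device is in saturation.
k_n = μ_nC_ox · (W/L) = 4.416 mA/V².
KCL at the drain: ½ k_n (V_GS − V_TN)² = (V_DD − V_GS)/R.
Let x = V_GS − 0.52. Then 27.2 x² + x − 9.58 = 0, giving x = 0.576 V (positive root), so V_GS = 1.1 V.
I_D = (V_DD − V_GS)/R = (10.1 − 1.1) / 12.3 = 0.732 mA.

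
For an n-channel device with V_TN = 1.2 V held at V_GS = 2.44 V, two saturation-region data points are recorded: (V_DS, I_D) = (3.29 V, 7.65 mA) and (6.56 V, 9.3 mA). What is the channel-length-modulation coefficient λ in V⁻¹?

λ = 0.0842 V⁻¹

With V_GS fixed, I_D ∝ (1 + λ V_DS) in saturation, so I_D2/I_D1 = (1 + λ V_DS2)/(1 + λ V_DS1).
9.3/7.65 = 1.216 = (1 + 6.56 λ)/(1 + 3.29 λ).
Solving: λ (I_D1 V_DS2 − I_D2 V_DS1) = I_D2 − I_D1, so λ = (9.3 − 7.65) / (7.65 × 6.56 − 9.3 × 3.29) = 1.65 / 19.6 = 0.0842 V⁻¹.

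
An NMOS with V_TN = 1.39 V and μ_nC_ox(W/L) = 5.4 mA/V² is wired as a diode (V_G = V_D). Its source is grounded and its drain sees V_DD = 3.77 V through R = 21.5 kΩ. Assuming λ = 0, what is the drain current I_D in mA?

With gate tied to drain, V_GS = V_DS ≥ V_GS − V_TN, so the device is in saturation.
KCL at the drain: ½ k_n (V_GS − V_TN)² = (V_DD − V_GS)/R.
Let x = V_GS − 1.39. Then 58.1 x² + x − 2.38 = 0, giving x = 0.194 V (positive root), so V_GS = 1.58 V.
I_D = (V_DD − V_GS)/R = (3.77 − 1.58) / 21.5 = 0.102 mA.

I_D = 0.102 mA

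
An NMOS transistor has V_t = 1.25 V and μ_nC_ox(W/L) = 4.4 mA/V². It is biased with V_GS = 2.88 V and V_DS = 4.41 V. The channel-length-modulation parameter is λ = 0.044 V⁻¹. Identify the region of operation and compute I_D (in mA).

Saturation; I_D = 6.98 mA

V_ov = V_GS − V_t = 2.88 − 1.25 = 1.63 V.
Since V_DS = 4.41 V ≥ V_ov = 1.63 V, the device is in saturation.
I_D = ½ k_n V_ov² (1 + λ V_DS) = 0.5 × 4.4 × 1.63² × (1 + 0.044 × 4.41) = 6.98 mA.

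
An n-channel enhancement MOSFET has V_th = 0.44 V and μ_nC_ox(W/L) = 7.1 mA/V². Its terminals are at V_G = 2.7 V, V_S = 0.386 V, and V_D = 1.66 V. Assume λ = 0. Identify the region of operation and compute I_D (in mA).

V_GS = V_G − V_S = 2.7 − 0.386 = 2.31 V; V_DS = V_D − V_S = 1.66 − 0.386 = 1.27 V.
V_ov = V_GS − V_th = 2.31 − 0.44 = 1.87 V.
Since V_DS = 1.27 V < V_ov = 1.87 V, the device is in the triode region.
I_D = k_n [V_ov · V_DS − ½ V_DS²] = 7.1 × [1.87 × 1.27 − 0.5 × 1.27²] = 11.2 mA.

Triode; I_D = 11.2 mA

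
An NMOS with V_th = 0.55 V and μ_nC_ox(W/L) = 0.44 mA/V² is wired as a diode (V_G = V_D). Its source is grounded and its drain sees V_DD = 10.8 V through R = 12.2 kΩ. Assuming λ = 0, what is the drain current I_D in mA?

With gate tied to drain, V_GS = V_DS ≥ V_GS − V_th, so the device is in saturation.
KCL at the drain: ½ k_n (V_GS − V_th)² = (V_DD − V_GS)/R.
Let x = V_GS − 0.55. Then 2.68 x² + x − 10.25 = 0, giving x = 1.78 V (positive root), so V_GS = 2.33 V.
I_D = (V_DD − V_GS)/R = (10.8 − 2.33) / 12.2 = 0.695 mA.

I_D = 0.695 mA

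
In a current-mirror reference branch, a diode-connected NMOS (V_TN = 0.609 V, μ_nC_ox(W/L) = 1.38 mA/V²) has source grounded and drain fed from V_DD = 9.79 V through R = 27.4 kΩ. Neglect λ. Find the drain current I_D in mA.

With gate tied to drain, V_GS = V_DS ≥ V_GS − V_TN, so the device is in saturation.
KCL at the drain: ½ k_n (V_GS − V_TN)² = (V_DD − V_GS)/R.
Let x = V_GS − 0.609. Then 18.9 x² + x − 9.181 = 0, giving x = 0.671 V (positive root), so V_GS = 1.28 V.
I_D = (V_DD − V_GS)/R = (9.79 − 1.28) / 27.4 = 0.311 mA.

I_D = 0.311 mA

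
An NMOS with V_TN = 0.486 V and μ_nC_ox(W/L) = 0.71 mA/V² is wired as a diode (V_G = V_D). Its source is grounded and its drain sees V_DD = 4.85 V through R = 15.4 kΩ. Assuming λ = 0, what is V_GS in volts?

With gate tied to drain, V_GS = V_DS ≥ V_GS − V_TN, so the device is in saturation.
KCL at the drain: ½ k_n (V_GS − V_TN)² = (V_DD − V_GS)/R.
Let x = V_GS − 0.486. Then 5.47 x² + x − 4.364 = 0, giving x = 0.807 V (positive root), so V_GS = 1.29 V.
I_D = (V_DD − V_GS)/R = (4.85 − 1.29) / 15.4 = 0.231 mA.

V_GS = 1.29 V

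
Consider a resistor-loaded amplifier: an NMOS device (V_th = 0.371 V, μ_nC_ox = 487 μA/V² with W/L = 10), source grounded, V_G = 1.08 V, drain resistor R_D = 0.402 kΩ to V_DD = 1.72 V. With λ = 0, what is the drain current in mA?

I_D = 1.22 mA

V_GS = V_G = 1.08 V, so V_ov = 1.08 − 0.371 = 0.709 V.
k_n = μ_nC_ox · (W/L) = 4.87 mA/V².
Assume saturation: I_D = ½ k_n V_ov² = 0.5 × 4.87 × 0.709² = 1.22 mA, giving V_DS = V_DD − I_D R_D = 1.72 − 1.22 × 0.402 = 1.23 V.
V_DS = 1.23 V ≥ V_ov = 0.709 V, confirming saturation.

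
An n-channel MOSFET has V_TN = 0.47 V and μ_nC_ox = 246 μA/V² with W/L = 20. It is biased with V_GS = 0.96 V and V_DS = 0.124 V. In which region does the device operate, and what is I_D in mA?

Triode; I_D = 0.261 mA

k_n = μ_nC_ox · (W/L) = 4.92 mA/V².
V_ov = V_GS − V_TN = 0.96 − 0.47 = 0.49 V.
Since V_DS = 0.124 V < V_ov = 0.49 V, the device is in the triode region.
I_D = k_n [V_ov · V_DS − ½ V_DS²] = 4.92 × [0.49 × 0.124 − 0.5 × 0.124²] = 0.261 mA.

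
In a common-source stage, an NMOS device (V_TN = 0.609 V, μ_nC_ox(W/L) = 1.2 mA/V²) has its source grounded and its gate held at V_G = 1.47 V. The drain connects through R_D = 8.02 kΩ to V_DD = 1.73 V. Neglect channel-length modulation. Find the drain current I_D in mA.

V_GS = V_G = 1.47 V, so V_ov = 1.47 − 0.609 = 0.861 V.
Assume saturation: I_D = ½ k_n V_ov² = 0.5 × 1.2 × 0.861² = 0.445 mA, giving V_DS = V_DD − I_D R_D = 1.73 − 0.445 × 8.02 = -1.84 V.
But -1.84 V < V_ov = 0.861 V, so the device is actually in triode.
In triode I_D = k_n[V_ov V_DS − ½ V_DS²] and I_D = (V_DD − V_DS)/R_D. Equating: 4.81 V_DS² − 9.286 V_DS + 1.73 = 0, giving V_DS = 0.209 V (the root below V_ov).
I_D = (1.73 − 0.209) / 8.02 = 0.19 mA.

I_D = 0.190 mA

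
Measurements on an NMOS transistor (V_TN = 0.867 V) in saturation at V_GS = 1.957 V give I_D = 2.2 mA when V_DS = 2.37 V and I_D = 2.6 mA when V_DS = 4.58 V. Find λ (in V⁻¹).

With V_GS fixed, I_D ∝ (1 + λ V_DS) in saturation, so I_D2/I_D1 = (1 + λ V_DS2)/(1 + λ V_DS1).
2.6/2.2 = 1.182 = (1 + 4.58 λ)/(1 + 2.37 λ).
Solving: λ (I_D1 V_DS2 − I_D2 V_DS1) = I_D2 − I_D1, so λ = (2.6 − 2.2) / (2.2 × 4.58 − 2.6 × 2.37) = 0.4 / 3.91 = 0.102 V⁻¹.

λ = 0.102 V⁻¹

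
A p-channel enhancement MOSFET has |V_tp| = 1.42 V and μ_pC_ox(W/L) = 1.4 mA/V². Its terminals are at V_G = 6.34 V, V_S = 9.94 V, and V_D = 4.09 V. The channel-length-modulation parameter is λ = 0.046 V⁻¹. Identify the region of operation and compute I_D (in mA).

Saturation; I_D = 4.22 mA

V_SG = V_S − V_G = 9.94 − 6.34 = 3.6 V; V_SD = V_S − V_D = 9.94 − 4.09 = 5.85 V.
V_ov = V_SG − |V_tp| = 3.6 − 1.42 = 2.18 V.
Since V_SD = 5.85 V ≥ V_ov = 2.18 V, the device is in saturation.
I_D = ½ k_p V_ov² (1 + λ V_SD) = 0.5 × 1.4 × 2.18² × (1 + 0.046 × 5.85) = 4.22 mA.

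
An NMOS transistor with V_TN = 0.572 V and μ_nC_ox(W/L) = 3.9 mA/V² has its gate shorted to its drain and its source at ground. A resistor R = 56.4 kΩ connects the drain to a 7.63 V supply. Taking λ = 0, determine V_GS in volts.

V_GS = 0.821 V

With gate tied to drain, V_GS = V_DS ≥ V_GS − V_TN, so the device is in saturation.
KCL at the drain: ½ k_n (V_GS − V_TN)² = (V_DD − V_GS)/R.
Let x = V_GS − 0.572. Then 110 x² + x − 7.058 = 0, giving x = 0.249 V (positive root), so V_GS = 0.821 V.
I_D = (V_DD − V_GS)/R = (7.63 − 0.821) / 56.4 = 0.121 mA.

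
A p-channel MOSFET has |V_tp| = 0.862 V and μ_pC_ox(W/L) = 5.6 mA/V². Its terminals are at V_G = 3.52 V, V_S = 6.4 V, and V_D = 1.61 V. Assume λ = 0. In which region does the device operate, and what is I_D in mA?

V_SG = V_S − V_G = 6.4 − 3.52 = 2.88 V; V_SD = V_S − V_D = 6.4 − 1.61 = 4.79 V.
V_ov = V_SG − |V_tp| = 2.88 − 0.862 = 2.02 V.
Since V_SD = 4.79 V ≥ V_ov = 2.02 V, the device is in saturation.
I_D = ½ k_p V_ov² = 0.5 × 5.6 × 2.02² = 11.4 mA.

Saturation; I_D = 11.4 mA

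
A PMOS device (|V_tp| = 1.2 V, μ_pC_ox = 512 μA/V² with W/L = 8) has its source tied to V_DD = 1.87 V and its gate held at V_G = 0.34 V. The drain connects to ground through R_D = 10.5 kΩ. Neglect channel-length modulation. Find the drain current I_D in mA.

V_SG = V_DD − V_G = 1.87 − 0.34 = 1.53 V, so V_ov = 1.53 − 1.2 = 0.33 V.
k_p = μ_pC_ox · (W/L) = 4.096 mA/V².
Assume saturation: I_D = ½ k_p V_ov² = 0.5 × 4.096 × 0.33² = 0.223 mA, giving V_SD = V_DD − I_D R_D = 1.87 − 0.223 × 10.5 = -0.472 V.
But -0.472 V < V_ov = 0.33 V, so the device is actually in triode.
In triode I_D = k_p[V_ov V_SD − ½ V_SD²] and I_D = (V_DD − V_SD)/R_D. Equating: 21.5 V_SD² − 15.19 V_SD + 1.87 = 0, giving V_SD = 0.159 V (the root below V_ov).
I_D = (1.87 − 0.159) / 10.5 = 0.163 mA.

I_D = 0.163 mA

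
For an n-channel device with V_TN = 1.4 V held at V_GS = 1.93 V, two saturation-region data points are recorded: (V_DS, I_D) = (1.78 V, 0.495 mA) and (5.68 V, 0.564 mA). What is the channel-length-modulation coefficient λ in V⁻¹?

With V_GS fixed, I_D ∝ (1 + λ V_DS) in saturation, so I_D2/I_D1 = (1 + λ V_DS2)/(1 + λ V_DS1).
0.564/0.495 = 1.139 = (1 + 5.68 λ)/(1 + 1.78 λ).
Solving: λ (I_D1 V_DS2 − I_D2 V_DS1) = I_D2 − I_D1, so λ = (0.564 − 0.495) / (0.495 × 5.68 − 0.564 × 1.78) = 0.069 / 1.81 = 0.0382 V⁻¹.

λ = 0.0382 V⁻¹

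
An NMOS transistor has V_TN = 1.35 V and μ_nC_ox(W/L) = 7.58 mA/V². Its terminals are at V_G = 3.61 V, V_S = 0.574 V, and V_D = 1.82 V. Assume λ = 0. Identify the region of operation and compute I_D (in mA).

Triode; I_D = 10.0 mA

V_GS = V_G − V_S = 3.61 − 0.574 = 3.04 V; V_DS = V_D − V_S = 1.82 − 0.574 = 1.25 V.
V_ov = V_GS − V_TN = 3.04 − 1.35 = 1.69 V.
Since V_DS = 1.25 V < V_ov = 1.69 V, the device is in the triode region.
I_D = k_n [V_ov · V_DS − ½ V_DS²] = 7.58 × [1.69 × 1.25 − 0.5 × 1.25²] = 10 mA.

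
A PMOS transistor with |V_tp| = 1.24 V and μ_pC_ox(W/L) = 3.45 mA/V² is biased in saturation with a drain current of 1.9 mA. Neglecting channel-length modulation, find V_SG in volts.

In saturation I_D = ½ k_p (V_SG − |V_tp|)², so V_SG − |V_tp| = √(2 I_D / k_p) = √(2 × 1.9 / 3.45) = 1.05 V.
V_SG = 1.24 + 1.05 = 2.29 V.

V_SG = 2.29 V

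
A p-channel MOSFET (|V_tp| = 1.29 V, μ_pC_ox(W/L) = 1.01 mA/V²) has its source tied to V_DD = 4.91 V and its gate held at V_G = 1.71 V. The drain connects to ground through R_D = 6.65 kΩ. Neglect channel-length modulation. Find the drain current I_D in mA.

I_D = 0.679 mA

V_SG = V_DD − V_G = 4.91 − 1.71 = 3.2 V, so V_ov = 3.2 − 1.29 = 1.91 V.
Assume saturation: I_D = ½ k_p V_ov² = 0.5 × 1.01 × 1.91² = 1.84 mA, giving V_SD = V_DD − I_D R_D = 4.91 − 1.84 × 6.65 = -7.34 V.
But -7.34 V < V_ov = 1.91 V, so the device is actually in triode.
In triode I_D = k_p[V_ov V_SD − ½ V_SD²] and I_D = (V_DD − V_SD)/R_D. Equating: 3.36 V_SD² − 13.83 V_SD + 4.91 = 0, giving V_SD = 0.392 V (the root below V_ov).
I_D = (4.91 − 0.392) / 6.65 = 0.679 mA.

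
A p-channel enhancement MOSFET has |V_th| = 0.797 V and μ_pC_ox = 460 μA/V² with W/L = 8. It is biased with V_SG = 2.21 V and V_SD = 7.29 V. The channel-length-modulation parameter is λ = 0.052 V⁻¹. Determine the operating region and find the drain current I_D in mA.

Saturation; I_D = 5.07 mA

k_p = μ_pC_ox · (W/L) = 3.68 mA/V².
V_ov = V_SG − |V_th| = 2.21 − 0.797 = 1.41 V.
Since V_SD = 7.29 V ≥ V_ov = 1.41 V, the device is in saturation.
I_D = ½ k_p V_ov² (1 + λ V_SD) = 0.5 × 3.68 × 1.41² × (1 + 0.052 × 7.29) = 5.07 mA.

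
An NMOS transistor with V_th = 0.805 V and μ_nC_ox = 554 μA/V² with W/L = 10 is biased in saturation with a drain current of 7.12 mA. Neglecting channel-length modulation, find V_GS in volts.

V_GS = 2.41 V

k_n = μ_nC_ox · (W/L) = 5.54 mA/V².
In saturation I_D = ½ k_n (V_GS − V_th)², so V_GS − V_th = √(2 I_D / k_n) = √(2 × 7.12 / 5.54) = 1.6 V.
V_GS = 0.805 + 1.6 = 2.41 V.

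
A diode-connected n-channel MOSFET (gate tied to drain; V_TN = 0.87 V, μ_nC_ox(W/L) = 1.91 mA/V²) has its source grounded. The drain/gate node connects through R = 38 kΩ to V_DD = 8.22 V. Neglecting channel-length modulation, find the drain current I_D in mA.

With gate tied to drain, V_GS = V_DS ≥ V_GS − V_TN, so the device is in saturation.
KCL at the drain: ½ k_n (V_GS − V_TN)² = (V_DD − V_GS)/R.
Let x = V_GS − 0.87. Then 36.3 x² + x − 7.35 = 0, giving x = 0.436 V (positive root), so V_GS = 1.31 V.
I_D = (V_DD − V_GS)/R = (8.22 − 1.31) / 38 = 0.182 mA.

I_D = 0.182 mA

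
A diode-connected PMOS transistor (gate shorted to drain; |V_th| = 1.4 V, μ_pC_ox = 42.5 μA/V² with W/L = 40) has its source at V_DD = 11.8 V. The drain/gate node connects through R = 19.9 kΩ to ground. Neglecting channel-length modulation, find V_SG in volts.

V_SG = 2.16 V

With gate tied to drain, V_SG = V_SD ≥ V_SG − |V_th|, so the device is in saturation.
k_p = μ_pC_ox · (W/L) = 1.7 mA/V².
KCL at the drain: ½ k_p (V_SG − |V_th|)² = (V_DD − V_SG)/R.
Let x = V_SG − 1.4. Then 16.9 x² + x − 10.4 = 0, giving x = 0.755 V (positive root), so V_SG = 2.16 V.
I_D = (V_DD − V_SG)/R = (11.8 − 2.16) / 19.9 = 0.485 mA.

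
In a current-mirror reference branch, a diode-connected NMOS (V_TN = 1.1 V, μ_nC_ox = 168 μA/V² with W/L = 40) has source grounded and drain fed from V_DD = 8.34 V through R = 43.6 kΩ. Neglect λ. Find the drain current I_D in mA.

I_D = 0.161 mA

With gate tied to drain, V_GS = V_DS ≥ V_GS − V_TN, so the device is in saturation.
k_n = μ_nC_ox · (W/L) = 6.72 mA/V².
KCL at the drain: ½ k_n (V_GS − V_TN)² = (V_DD − V_GS)/R.
Let x = V_GS − 1.1. Then 146 x² + x − 7.24 = 0, giving x = 0.219 V (positive root), so V_GS = 1.32 V.
I_D = (V_DD − V_GS)/R = (8.34 − 1.32) / 43.6 = 0.161 mA.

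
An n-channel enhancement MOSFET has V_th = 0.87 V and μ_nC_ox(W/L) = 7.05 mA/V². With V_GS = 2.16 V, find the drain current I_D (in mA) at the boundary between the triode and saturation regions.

At the boundary V_DS = V_ov = V_GS − V_th = 2.16 − 0.87 = 1.29 V.
I_D = ½ k_n V_ov² = 0.5 × 7.05 × 1.29² = 5.87 mA.

I_D = 5.87 mA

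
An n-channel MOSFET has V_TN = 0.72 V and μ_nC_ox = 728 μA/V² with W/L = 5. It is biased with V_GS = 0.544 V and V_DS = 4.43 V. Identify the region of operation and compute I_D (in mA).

Cutoff; I_D = 0 mA

V_GS = 0.544 V < V_TN = 0.72 V, so the transistor is in cutoff.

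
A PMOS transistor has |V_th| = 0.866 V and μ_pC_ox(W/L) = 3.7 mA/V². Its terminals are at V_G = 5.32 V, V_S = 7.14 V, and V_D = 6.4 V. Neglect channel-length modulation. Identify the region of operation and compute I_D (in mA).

Triode; I_D = 1.60 mA

V_SG = V_S − V_G = 7.14 − 5.32 = 1.82 V; V_SD = V_S − V_D = 7.14 − 6.4 = 0.74 V.
V_ov = V_SG − |V_th| = 1.82 − 0.866 = 0.954 V.
Since V_SD = 0.74 V < V_ov = 0.954 V, the device is in the triode region.
I_D = k_p [V_ov · V_SD − ½ V_SD²] = 3.7 × [0.954 × 0.74 − 0.5 × 0.74²] = 1.6 mA.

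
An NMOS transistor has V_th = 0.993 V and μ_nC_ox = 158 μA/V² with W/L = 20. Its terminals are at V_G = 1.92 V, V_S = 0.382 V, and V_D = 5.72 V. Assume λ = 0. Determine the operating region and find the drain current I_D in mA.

Saturation; I_D = 0.469 mA

V_GS = V_G − V_S = 1.92 − 0.382 = 1.54 V; V_DS = V_D − V_S = 5.72 − 0.382 = 5.34 V.
k_n = μ_nC_ox · (W/L) = 3.16 mA/V².
V_ov = V_GS − V_th = 1.54 − 0.993 = 0.545 V.
Since V_DS = 5.34 V ≥ V_ov = 0.545 V, the device is in saturation.
I_D = ½ k_n V_ov² = 0.5 × 3.16 × 0.545² = 0.469 mA.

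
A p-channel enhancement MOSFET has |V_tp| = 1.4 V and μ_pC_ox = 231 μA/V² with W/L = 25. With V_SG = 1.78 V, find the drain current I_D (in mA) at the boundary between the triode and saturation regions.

At the boundary V_SD = V_ov = V_SG − |V_tp| = 1.78 − 1.4 = 0.38 V.
k_p = μ_pC_ox · (W/L) = 5.775 mA/V².
I_D = ½ k_p V_ov² = 0.5 × 5.775 × 0.38² = 0.417 mA.

I_D = 0.417 mA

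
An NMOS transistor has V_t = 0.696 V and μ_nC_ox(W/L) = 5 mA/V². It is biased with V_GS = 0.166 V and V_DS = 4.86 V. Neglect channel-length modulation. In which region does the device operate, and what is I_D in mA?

V_GS = 0.166 V < V_t = 0.696 V, so the transistor is in cutoff.

Cutoff; I_D = 0 mA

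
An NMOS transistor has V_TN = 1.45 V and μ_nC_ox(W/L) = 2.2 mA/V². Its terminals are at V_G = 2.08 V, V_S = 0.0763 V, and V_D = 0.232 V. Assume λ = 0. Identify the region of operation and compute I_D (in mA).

V_GS = V_G − V_S = 2.08 − 0.0763 = 2 V; V_DS = V_D − V_S = 0.232 − 0.0763 = 0.156 V.
V_ov = V_GS − V_TN = 2 − 1.45 = 0.554 V.
Since V_DS = 0.156 V < V_ov = 0.554 V, the device is in the triode region.
I_D = k_n [V_ov · V_DS − ½ V_DS²] = 2.2 × [0.554 × 0.156 − 0.5 × 0.156²] = 0.163 mA.

Triode; I_D = 0.163 mA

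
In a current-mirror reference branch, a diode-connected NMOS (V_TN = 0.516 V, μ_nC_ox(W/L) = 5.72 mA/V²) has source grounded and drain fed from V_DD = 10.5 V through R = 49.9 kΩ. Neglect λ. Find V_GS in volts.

V_GS = 0.777 V

With gate tied to drain, V_GS = V_DS ≥ V_GS − V_TN, so the device is in saturation.
KCL at the drain: ½ k_n (V_GS − V_TN)² = (V_DD − V_GS)/R.
Let x = V_GS − 0.516. Then 143 x² + x − 9.984 = 0, giving x = 0.261 V (positive root), so V_GS = 0.777 V.
I_D = (V_DD − V_GS)/R = (10.5 − 0.777) / 49.9 = 0.195 mA.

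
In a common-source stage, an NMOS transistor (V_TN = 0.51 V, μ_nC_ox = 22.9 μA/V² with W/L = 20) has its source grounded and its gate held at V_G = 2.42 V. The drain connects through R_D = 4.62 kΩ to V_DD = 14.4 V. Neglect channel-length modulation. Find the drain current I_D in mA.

V_GS = V_G = 2.42 V, so V_ov = 2.42 − 0.51 = 1.91 V.
k_n = μ_nC_ox · (W/L) = 0.458 mA/V².
Assume saturation: I_D = ½ k_n V_ov² = 0.5 × 0.458 × 1.91² = 0.835 mA, giving V_DS = V_DD − I_D R_D = 14.4 − 0.835 × 4.62 = 10.5 V.
V_DS = 10.5 V ≥ V_ov = 1.91 V, confirming saturation.

I_D = 0.835 mA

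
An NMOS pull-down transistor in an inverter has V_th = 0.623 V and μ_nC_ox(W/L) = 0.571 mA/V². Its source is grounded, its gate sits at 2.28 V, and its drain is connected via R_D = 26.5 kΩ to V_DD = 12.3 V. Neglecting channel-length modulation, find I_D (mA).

V_GS = V_G = 2.28 V, so V_ov = 2.28 − 0.623 = 1.66 V.
Assume saturation: I_D = ½ k_n V_ov² = 0.5 × 0.571 × 1.66² = 0.784 mA, giving V_DS = V_DD − I_D R_D = 12.3 − 0.784 × 26.5 = -8.47 V.
But -8.47 V < V_ov = 1.66 V, so the device is actually in triode.
In triode I_D = k_n[V_ov V_DS − ½ V_DS²] and I_D = (V_DD − V_DS)/R_D. Equating: 7.57 V_DS² − 26.07 V_DS + 12.3 = 0, giving V_DS = 0.564 V (the root below V_ov).
I_D = (12.3 − 0.564) / 26.5 = 0.443 mA.

I_D = 0.443 mA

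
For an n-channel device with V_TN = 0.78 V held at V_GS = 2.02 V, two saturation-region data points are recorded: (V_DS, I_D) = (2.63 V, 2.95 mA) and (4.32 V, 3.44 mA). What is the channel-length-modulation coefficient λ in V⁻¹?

λ = 0.133 V⁻¹

With V_GS fixed, I_D ∝ (1 + λ V_DS) in saturation, so I_D2/I_D1 = (1 + λ V_DS2)/(1 + λ V_DS1).
3.44/2.95 = 1.166 = (1 + 4.32 λ)/(1 + 2.63 λ).
Solving: λ (I_D1 V_DS2 − I_D2 V_DS1) = I_D2 − I_D1, so λ = (3.44 − 2.95) / (2.95 × 4.32 − 3.44 × 2.63) = 0.49 / 3.7 = 0.133 V⁻¹.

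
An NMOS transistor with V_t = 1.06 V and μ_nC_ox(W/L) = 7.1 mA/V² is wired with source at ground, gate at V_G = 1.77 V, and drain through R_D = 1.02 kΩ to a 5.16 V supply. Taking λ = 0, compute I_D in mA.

V_GS = V_G = 1.77 V, so V_ov = 1.77 − 1.06 = 0.71 V.
Assume saturation: I_D = ½ k_n V_ov² = 0.5 × 7.1 × 0.71² = 1.79 mA, giving V_DS = V_DD − I_D R_D = 5.16 − 1.79 × 1.02 = 3.33 V.
V_DS = 3.33 V ≥ V_ov = 0.71 V, confirming saturation.

I_D = 1.79 mA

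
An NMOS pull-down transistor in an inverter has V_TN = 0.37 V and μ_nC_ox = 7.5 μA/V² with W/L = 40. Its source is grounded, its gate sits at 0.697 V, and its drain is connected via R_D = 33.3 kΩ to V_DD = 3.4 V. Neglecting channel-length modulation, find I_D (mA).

V_GS = V_G = 0.697 V, so V_ov = 0.697 − 0.37 = 0.327 V.
k_n = μ_nC_ox · (W/L) = 0.3 mA/V².
Assume saturation: I_D = ½ k_n V_ov² = 0.5 × 0.3 × 0.327² = 0.016 mA, giving V_DS = V_DD − I_D R_D = 3.4 − 0.016 × 33.3 = 2.87 V.
V_DS = 2.87 V ≥ V_ov = 0.327 V, confirming saturation.

I_D = 0.0160 mA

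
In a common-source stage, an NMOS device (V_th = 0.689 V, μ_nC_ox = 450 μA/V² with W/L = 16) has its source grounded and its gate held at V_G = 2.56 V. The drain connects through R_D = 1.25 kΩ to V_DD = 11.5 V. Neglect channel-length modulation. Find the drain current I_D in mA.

V_GS = V_G = 2.56 V, so V_ov = 2.56 − 0.689 = 1.87 V.
k_n = μ_nC_ox · (W/L) = 7.2 mA/V².
Assume saturation: I_D = ½ k_n V_ov² = 0.5 × 7.2 × 1.87² = 12.6 mA, giving V_DS = V_DD − I_D R_D = 11.5 − 12.6 × 1.25 = -4.25 V.
But -4.25 V < V_ov = 1.87 V, so the device is actually in triode.
In triode I_D = k_n[V_ov V_DS − ½ V_DS²] and I_D = (V_DD − V_DS)/R_D. Equating: 4.5 V_DS² − 17.84 V_DS + 11.5 = 0, giving V_DS = 0.81 V (the root below V_ov).
I_D = (11.5 − 0.81) / 1.25 = 8.55 mA.

I_D = 8.55 mA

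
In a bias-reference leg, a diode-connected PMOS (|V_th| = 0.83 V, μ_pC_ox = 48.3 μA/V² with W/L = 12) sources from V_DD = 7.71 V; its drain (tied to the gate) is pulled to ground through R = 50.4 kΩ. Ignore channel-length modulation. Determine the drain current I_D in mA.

I_D = 0.124 mA

With gate tied to drain, V_SG = V_SD ≥ V_SG − |V_th|, so the device is in saturation.
k_p = μ_pC_ox · (W/L) = 0.5796 mA/V².
KCL at the drain: ½ k_p (V_SG − |V_th|)² = (V_DD − V_SG)/R.
Let x = V_SG − 0.83. Then 14.6 x² + x − 6.88 = 0, giving x = 0.653 V (positive root), so V_SG = 1.48 V.
I_D = (V_DD − V_SG)/R = (7.71 − 1.48) / 50.4 = 0.124 mA.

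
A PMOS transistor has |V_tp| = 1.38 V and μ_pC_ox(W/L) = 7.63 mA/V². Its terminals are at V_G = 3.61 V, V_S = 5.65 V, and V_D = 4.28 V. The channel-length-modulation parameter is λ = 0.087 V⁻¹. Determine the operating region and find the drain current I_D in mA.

Saturation; I_D = 1.86 mA

V_SG = V_S − V_G = 5.65 − 3.61 = 2.04 V; V_SD = V_S − V_D = 5.65 − 4.28 = 1.37 V.
V_ov = V_SG − |V_tp| = 2.04 − 1.38 = 0.66 V.
Since V_SD = 1.37 V ≥ V_ov = 0.66 V, the device is in saturation.
I_D = ½ k_p V_ov² (1 + λ V_SD) = 0.5 × 7.63 × 0.66² × (1 + 0.087 × 1.37) = 1.86 mA.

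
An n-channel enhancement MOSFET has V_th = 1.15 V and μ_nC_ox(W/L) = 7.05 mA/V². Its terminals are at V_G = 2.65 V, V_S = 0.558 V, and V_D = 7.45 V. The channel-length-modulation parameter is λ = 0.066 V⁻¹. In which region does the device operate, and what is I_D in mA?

Saturation; I_D = 4.55 mA

V_GS = V_G − V_S = 2.65 − 0.558 = 2.09 V; V_DS = V_D − V_S = 7.45 − 0.558 = 6.89 V.
V_ov = V_GS − V_th = 2.09 − 1.15 = 0.942 V.
Since V_DS = 6.89 V ≥ V_ov = 0.942 V, the device is in saturation.
I_D = ½ k_n V_ov² (1 + λ V_DS) = 0.5 × 7.05 × 0.942² × (1 + 0.066 × 6.89) = 4.55 mA.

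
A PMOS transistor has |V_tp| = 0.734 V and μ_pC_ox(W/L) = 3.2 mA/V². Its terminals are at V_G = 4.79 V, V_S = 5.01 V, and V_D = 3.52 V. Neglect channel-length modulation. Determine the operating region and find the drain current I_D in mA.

V_SG = V_S − V_G = 5.01 − 4.79 = 0.22 V; V_SD = V_S − V_D = 5.01 − 3.52 = 1.49 V.
V_SG = 0.22 V < |V_tp| = 0.734 V, so the transistor is in cutoff.

Cutoff; I_D = 0 mA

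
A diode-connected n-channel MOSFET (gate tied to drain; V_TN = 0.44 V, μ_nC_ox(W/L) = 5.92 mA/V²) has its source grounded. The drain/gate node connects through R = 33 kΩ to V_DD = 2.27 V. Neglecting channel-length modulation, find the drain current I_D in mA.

I_D = 0.0515 mA

With gate tied to drain, V_GS = V_DS ≥ V_GS − V_TN, so the device is in saturation.
KCL at the drain: ½ k_n (V_GS − V_TN)² = (V_DD − V_GS)/R.
Let x = V_GS − 0.44. Then 97.7 x² + x − 1.83 = 0, giving x = 0.132 V (positive root), so V_GS = 0.572 V.
I_D = (V_DD − V_GS)/R = (2.27 − 0.572) / 33 = 0.0515 mA.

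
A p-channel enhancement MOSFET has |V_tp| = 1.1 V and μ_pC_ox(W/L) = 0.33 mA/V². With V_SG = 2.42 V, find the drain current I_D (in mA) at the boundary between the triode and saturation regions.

At the boundary V_SD = V_ov = V_SG − |V_tp| = 2.42 − 1.1 = 1.32 V.
I_D = ½ k_p V_ov² = 0.5 × 0.33 × 1.32² = 0.287 mA.

I_D = 0.287 mA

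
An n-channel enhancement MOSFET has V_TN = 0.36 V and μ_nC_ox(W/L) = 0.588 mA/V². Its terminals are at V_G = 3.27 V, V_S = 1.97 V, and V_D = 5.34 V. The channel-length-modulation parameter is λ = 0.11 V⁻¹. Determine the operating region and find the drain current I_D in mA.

V_GS = V_G − V_S = 3.27 − 1.97 = 1.3 V; V_DS = V_D − V_S = 5.34 − 1.97 = 3.37 V.
V_ov = V_GS − V_TN = 1.3 − 0.36 = 0.94 V.
Since V_DS = 3.37 V ≥ V_ov = 0.94 V, the device is in saturation.
I_D = ½ k_n V_ov² (1 + λ V_DS) = 0.5 × 0.588 × 0.94² × (1 + 0.11 × 3.37) = 0.356 mA.

Saturation; I_D = 0.356 mA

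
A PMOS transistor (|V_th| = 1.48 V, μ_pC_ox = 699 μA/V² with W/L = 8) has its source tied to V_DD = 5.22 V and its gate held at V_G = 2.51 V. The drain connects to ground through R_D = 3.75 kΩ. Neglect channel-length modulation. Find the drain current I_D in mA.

V_SG = V_DD − V_G = 5.22 − 2.51 = 2.71 V, so V_ov = 2.71 − 1.48 = 1.23 V.
k_p = μ_pC_ox · (W/L) = 5.592 mA/V².
Assume saturation: I_D = ½ k_p V_ov² = 0.5 × 5.592 × 1.23² = 4.23 mA, giving V_SD = V_DD − I_D R_D = 5.22 − 4.23 × 3.75 = -10.6 V.
But -10.6 V < V_ov = 1.23 V, so the device is actually in triode.
In triode I_D = k_p[V_ov V_SD − ½ V_SD²] and I_D = (V_DD − V_SD)/R_D. Equating: 10.5 V_SD² − 26.79 V_SD + 5.22 = 0, giving V_SD = 0.212 V (the root below V_ov).
I_D = (5.22 − 0.212) / 3.75 = 1.34 mA.

I_D = 1.34 mA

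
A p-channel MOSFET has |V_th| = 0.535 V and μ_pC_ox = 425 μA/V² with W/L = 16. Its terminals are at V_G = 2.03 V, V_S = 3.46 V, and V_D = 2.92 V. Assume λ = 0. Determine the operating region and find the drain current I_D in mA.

Triode; I_D = 2.30 mA

V_SG = V_S − V_G = 3.46 − 2.03 = 1.43 V; V_SD = V_S − V_D = 3.46 − 2.92 = 0.54 V.
k_p = μ_pC_ox · (W/L) = 6.8 mA/V².
V_ov = V_SG − |V_th| = 1.43 − 0.535 = 0.895 V.
Since V_SD = 0.54 V < V_ov = 0.895 V, the device is in the triode region.
I_D = k_p [V_ov · V_SD − ½ V_SD²] = 6.8 × [0.895 × 0.54 − 0.5 × 0.54²] = 2.3 mA.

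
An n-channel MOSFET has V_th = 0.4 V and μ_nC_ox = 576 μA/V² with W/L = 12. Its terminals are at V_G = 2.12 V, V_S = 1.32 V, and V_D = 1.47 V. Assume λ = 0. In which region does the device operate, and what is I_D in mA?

V_GS = V_G − V_S = 2.12 − 1.32 = 0.8 V; V_DS = V_D − V_S = 1.47 − 1.32 = 0.15 V.
k_n = μ_nC_ox · (W/L) = 6.912 mA/V².
V_ov = V_GS − V_th = 0.8 − 0.4 = 0.4 V.
Since V_DS = 0.15 V < V_ov = 0.4 V, the device is in the triode region.
I_D = k_n [V_ov · V_DS − ½ V_DS²] = 6.912 × [0.4 × 0.15 − 0.5 × 0.15²] = 0.337 mA.

Triode; I_D = 0.337 mA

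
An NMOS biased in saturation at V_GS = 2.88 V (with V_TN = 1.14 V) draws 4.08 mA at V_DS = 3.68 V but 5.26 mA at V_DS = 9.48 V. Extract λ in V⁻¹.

λ = 0.0611 V⁻¹

With V_GS fixed, I_D ∝ (1 + λ V_DS) in saturation, so I_D2/I_D1 = (1 + λ V_DS2)/(1 + λ V_DS1).
5.26/4.08 = 1.289 = (1 + 9.48 λ)/(1 + 3.68 λ).
Solving: λ (I_D1 V_DS2 − I_D2 V_DS1) = I_D2 − I_D1, so λ = (5.26 − 4.08) / (4.08 × 9.48 − 5.26 × 3.68) = 1.18 / 19.3 = 0.0611 V⁻¹.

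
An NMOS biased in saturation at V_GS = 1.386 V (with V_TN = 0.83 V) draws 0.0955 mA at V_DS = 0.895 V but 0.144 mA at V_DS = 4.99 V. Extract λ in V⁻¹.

λ = 0.140 V⁻¹

With V_GS fixed, I_D ∝ (1 + λ V_DS) in saturation, so I_D2/I_D1 = (1 + λ V_DS2)/(1 + λ V_DS1).
0.144/0.0955 = 1.508 = (1 + 4.99 λ)/(1 + 0.895 λ).
Solving: λ (I_D1 V_DS2 − I_D2 V_DS1) = I_D2 − I_D1, so λ = (0.144 − 0.0955) / (0.0955 × 4.99 − 0.144 × 0.895) = 0.0485 / 0.348 = 0.14 V⁻¹.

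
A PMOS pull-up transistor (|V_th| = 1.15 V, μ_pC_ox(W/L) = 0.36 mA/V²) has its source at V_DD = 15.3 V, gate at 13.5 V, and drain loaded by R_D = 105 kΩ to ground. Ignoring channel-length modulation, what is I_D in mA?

I_D = 0.0761 mA

V_SG = V_DD − V_G = 15.3 − 13.5 = 1.8 V, so V_ov = 1.8 − 1.15 = 0.65 V.
Assume saturation: I_D = ½ k_p V_ov² = 0.5 × 0.36 × 0.65² = 0.0761 mA, giving V_SD = V_DD − I_D R_D = 15.3 − 0.0761 × 105 = 7.31 V.
V_SD = 7.31 V ≥ V_ov = 0.65 V, confirming saturation.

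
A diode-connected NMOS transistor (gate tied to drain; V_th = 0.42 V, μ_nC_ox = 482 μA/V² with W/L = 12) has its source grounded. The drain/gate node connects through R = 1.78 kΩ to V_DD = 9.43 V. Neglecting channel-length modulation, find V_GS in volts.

V_GS = 1.65 V

With gate tied to drain, V_GS = V_DS ≥ V_GS − V_th, so the device is in saturation.
k_n = μ_nC_ox · (W/L) = 5.784 mA/V².
KCL at the drain: ½ k_n (V_GS − V_th)² = (V_DD − V_GS)/R.
Let x = V_GS − 0.42. Then 5.15 x² + x − 9.01 = 0, giving x = 1.23 V (positive root), so V_GS = 1.65 V.
I_D = (V_DD − V_GS)/R = (9.43 − 1.65) / 1.78 = 4.37 mA.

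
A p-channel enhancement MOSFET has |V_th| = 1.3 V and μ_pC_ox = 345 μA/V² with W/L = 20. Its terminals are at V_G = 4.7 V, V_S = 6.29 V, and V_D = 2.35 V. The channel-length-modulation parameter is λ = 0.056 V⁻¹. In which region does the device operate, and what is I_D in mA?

Saturation; I_D = 0.354 mA

V_SG = V_S − V_G = 6.29 − 4.7 = 1.59 V; V_SD = V_S − V_D = 6.29 − 2.35 = 3.94 V.
k_p = μ_pC_ox · (W/L) = 6.9 mA/V².
V_ov = V_SG − |V_th| = 1.59 − 1.3 = 0.29 V.
Since V_SD = 3.94 V ≥ V_ov = 0.29 V, the device is in saturation.
I_D = ½ k_p V_ov² (1 + λ V_SD) = 0.5 × 6.9 × 0.29² × (1 + 0.056 × 3.94) = 0.354 mA.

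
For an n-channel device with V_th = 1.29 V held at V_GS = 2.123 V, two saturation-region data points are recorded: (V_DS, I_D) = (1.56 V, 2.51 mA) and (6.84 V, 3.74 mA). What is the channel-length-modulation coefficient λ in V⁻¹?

With V_GS fixed, I_D ∝ (1 + λ V_DS) in saturation, so I_D2/I_D1 = (1 + λ V_DS2)/(1 + λ V_DS1).
3.74/2.51 = 1.49 = (1 + 6.84 λ)/(1 + 1.56 λ).
Solving: λ (I_D1 V_DS2 − I_D2 V_DS1) = I_D2 − I_D1, so λ = (3.74 − 2.51) / (2.51 × 6.84 − 3.74 × 1.56) = 1.23 / 11.3 = 0.109 V⁻¹.

λ = 0.109 V⁻¹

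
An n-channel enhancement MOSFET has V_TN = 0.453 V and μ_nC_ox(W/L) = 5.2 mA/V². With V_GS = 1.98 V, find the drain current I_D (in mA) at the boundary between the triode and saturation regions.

I_D = 6.06 mA

At the boundary V_DS = V_ov = V_GS − V_TN = 1.98 − 0.453 = 1.53 V.
I_D = ½ k_n V_ov² = 0.5 × 5.2 × 1.53² = 6.06 mA.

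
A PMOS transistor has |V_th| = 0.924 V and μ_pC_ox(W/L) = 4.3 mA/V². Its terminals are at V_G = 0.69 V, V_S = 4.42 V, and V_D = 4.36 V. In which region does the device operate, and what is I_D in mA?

V_SG = V_S − V_G = 4.42 − 0.69 = 3.73 V; V_SD = V_S − V_D = 4.42 − 4.36 = 0.06 V.
V_ov = V_SG − |V_th| = 3.73 − 0.924 = 2.81 V.
Since V_SD = 0.06 V < V_ov = 2.81 V, the device is in the triode region.
I_D = k_p [V_ov · V_SD − ½ V_SD²] = 4.3 × [2.81 × 0.06 − 0.5 × 0.06²] = 0.716 mA.

Triode; I_D = 0.716 mA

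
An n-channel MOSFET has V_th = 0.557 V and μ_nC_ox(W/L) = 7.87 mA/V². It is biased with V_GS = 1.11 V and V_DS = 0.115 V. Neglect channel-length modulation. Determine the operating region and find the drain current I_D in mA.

Triode; I_D = 0.448 mA

V_ov = V_GS − V_th = 1.11 − 0.557 = 0.553 V.
Since V_DS = 0.115 V < V_ov = 0.553 V, the device is in the triode region.
I_D = k_n [V_ov · V_DS − ½ V_DS²] = 7.87 × [0.553 × 0.115 − 0.5 × 0.115²] = 0.448 mA.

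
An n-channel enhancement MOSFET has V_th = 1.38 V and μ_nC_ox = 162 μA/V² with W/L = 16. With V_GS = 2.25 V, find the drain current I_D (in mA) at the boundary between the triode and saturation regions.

I_D = 0.981 mA

At the boundary V_DS = V_ov = V_GS − V_th = 2.25 − 1.38 = 0.87 V.
k_n = μ_nC_ox · (W/L) = 2.592 mA/V².
I_D = ½ k_n V_ov² = 0.5 × 2.592 × 0.87² = 0.981 mA.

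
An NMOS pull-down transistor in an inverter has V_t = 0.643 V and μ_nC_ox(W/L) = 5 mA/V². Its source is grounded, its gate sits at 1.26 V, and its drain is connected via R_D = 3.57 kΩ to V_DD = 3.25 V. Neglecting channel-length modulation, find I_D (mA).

I_D = 0.805 mA

V_GS = V_G = 1.26 V, so V_ov = 1.26 − 0.643 = 0.617 V.
Assume saturation: I_D = ½ k_n V_ov² = 0.5 × 5 × 0.617² = 0.952 mA, giving V_DS = V_DD − I_D R_D = 3.25 − 0.952 × 3.57 = -0.148 V.
But -0.148 V < V_ov = 0.617 V, so the device is actually in triode.
In triode I_D = k_n[V_ov V_DS − ½ V_DS²] and I_D = (V_DD − V_DS)/R_D. Equating: 8.92 V_DS² − 12.01 V_DS + 3.25 = 0, giving V_DS = 0.375 V (the root below V_ov).
I_D = (3.25 − 0.375) / 3.57 = 0.805 mA.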